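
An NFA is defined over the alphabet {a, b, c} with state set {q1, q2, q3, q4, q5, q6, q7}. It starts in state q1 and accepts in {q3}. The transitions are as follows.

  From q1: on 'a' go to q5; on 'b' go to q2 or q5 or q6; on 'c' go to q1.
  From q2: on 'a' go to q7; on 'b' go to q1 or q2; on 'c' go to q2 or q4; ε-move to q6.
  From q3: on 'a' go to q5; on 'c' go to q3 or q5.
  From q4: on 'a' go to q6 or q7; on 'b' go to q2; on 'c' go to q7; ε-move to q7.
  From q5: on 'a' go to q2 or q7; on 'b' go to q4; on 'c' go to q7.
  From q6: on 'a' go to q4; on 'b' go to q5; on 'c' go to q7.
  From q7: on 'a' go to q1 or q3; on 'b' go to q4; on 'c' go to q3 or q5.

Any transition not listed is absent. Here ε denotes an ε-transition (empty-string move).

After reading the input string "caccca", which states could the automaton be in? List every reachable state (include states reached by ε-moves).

{q1, q2, q3, q5, q6, q7}

Start in {q1}.
Read 'c': q1→{q1}; now {q1}.
Read 'a': q1→{q5}; now {q5}.
Read 'c': q5→{q7}; now {q7}.
Read 'c': q7→{q3, q5}; now {q3, q5}.
Read 'c': q3→{q3, q5}, q5→{q7}; now {q3, q5, q7}.
Read 'a': q3→{q5}, q5→{q2, q7}, q7→{q1, q3}; union {q1, q2, q3, q5, q7}; ε-closure = {q1, q2, q3, q5, q6, q7}.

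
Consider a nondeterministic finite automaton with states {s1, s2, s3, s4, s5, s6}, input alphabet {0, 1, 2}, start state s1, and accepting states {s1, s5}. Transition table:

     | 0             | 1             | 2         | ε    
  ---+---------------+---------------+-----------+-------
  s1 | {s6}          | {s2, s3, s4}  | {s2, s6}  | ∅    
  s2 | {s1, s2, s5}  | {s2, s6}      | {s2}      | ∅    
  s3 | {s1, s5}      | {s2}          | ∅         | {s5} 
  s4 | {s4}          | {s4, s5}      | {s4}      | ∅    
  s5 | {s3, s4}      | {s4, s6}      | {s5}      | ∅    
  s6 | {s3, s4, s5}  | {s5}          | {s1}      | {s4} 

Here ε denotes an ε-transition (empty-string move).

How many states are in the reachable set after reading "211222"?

Start in {s1}.
Read '2': s1→{s2, s6}; union {s2, s6}; ε-closure = {s2, s4, s6}.
Read '1': s2→{s2, s6}, s4→{s4, s5}, s6→{s5}; now {s2, s4, s5, s6}.
Read '1': s2→{s2, s6}, s4→{s4, s5}, s5→{s4, s6}, s6→{s5}; now {s2, s4, s5, s6}.
Read '2': s2→{s2}, s4→{s4}, s5→{s5}, s6→{s1}; now {s1, s2, s4, s5}.
Read '2': s1→{s2, s6}, s2→{s2}, s4→{s4}, s5→{s5}; now {s2, s4, s5, s6}.
Read '2': s2→{s2}, s4→{s4}, s5→{s5}, s6→{s1}; now {s1, s2, s4, s5}.
That set has 4 states.

4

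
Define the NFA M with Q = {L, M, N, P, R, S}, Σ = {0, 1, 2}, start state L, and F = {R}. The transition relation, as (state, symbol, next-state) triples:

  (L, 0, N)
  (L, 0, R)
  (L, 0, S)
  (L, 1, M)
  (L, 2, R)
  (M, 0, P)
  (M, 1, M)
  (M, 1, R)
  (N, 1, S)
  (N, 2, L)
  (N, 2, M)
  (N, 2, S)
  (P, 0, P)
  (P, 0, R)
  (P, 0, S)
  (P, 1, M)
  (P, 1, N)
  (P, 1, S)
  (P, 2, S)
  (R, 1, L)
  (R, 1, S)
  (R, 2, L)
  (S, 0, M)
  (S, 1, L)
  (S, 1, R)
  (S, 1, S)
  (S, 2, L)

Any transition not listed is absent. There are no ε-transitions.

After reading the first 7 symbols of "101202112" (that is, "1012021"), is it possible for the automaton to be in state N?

Start in {L}.
Read '1': {L} → {M}.
Read '0': {M} → {P}.
Read '1': {P} → {M, N, S}.
Read '2': {M, N, S} → {L, M, S}.
Read '0': {L, M, S} → {M, N, P, R, S}.
Read '2': {M, N, P, R, S} → {L, M, S}.
Read '1': {L, M, S} → {L, M, R, S}.
State N is not in {L, M, R, S}.

No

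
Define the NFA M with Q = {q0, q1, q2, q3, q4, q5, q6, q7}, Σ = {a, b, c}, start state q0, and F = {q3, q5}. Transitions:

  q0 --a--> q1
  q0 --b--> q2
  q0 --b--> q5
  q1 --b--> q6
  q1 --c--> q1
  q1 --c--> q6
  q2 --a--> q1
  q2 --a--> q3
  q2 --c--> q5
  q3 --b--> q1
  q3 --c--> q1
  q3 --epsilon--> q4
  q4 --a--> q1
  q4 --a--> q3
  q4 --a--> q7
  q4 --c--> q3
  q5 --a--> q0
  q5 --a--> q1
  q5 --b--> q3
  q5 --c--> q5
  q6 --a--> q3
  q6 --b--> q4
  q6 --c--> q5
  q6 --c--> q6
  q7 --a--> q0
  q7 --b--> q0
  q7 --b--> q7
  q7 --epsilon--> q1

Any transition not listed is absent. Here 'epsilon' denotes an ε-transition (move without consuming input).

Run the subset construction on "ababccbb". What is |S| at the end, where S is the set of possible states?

Start in {q0}.
Read 'a': q0→{q1}; now {q1}.
Read 'b': q1→{q6}; now {q6}.
Read 'a': q6→{q3}; union {q3}; ε-closure = {q3, q4}.
Read 'b': q3→{q1}, q4→∅; now {q1}.
Read 'c': q1→{q1, q6}; now {q1, q6}.
Read 'c': q1→{q1, q6}, q6→{q5, q6}; now {q1, q5, q6}.
Read 'b': q1→{q6}, q5→{q3}, q6→{q4}; now {q3, q4, q6}.
Read 'b': q3→{q1}, q4→∅, q6→{q4}; now {q1, q4}.
That set has 2 states.

2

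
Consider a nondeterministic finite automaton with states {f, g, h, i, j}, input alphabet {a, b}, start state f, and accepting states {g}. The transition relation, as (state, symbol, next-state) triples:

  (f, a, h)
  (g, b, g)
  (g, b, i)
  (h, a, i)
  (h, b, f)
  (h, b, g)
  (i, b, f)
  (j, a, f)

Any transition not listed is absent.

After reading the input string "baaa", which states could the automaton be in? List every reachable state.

∅

Start in {f}.
Read 'b': {f} → ∅.
The set is empty and remains empty for the remaining 3 symbols.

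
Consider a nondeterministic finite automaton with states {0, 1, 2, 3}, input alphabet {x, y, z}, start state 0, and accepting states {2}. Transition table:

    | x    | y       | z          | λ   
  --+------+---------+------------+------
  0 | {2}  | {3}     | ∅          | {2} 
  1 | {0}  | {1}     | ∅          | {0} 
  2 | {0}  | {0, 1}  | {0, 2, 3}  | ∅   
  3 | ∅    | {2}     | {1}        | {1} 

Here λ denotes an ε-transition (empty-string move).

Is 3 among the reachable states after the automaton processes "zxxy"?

Start: ε-closure({0}) = {0, 2}.
Read 'z': {0, 2} → {0, 1, 2, 3}.
Read 'x': {0, 1, 2, 3} → {0, 2}.
Read 'x': {0, 2} → {0, 2}.
Read 'y': {0, 2} → {0, 1, 2, 3}.
State 3 is in {0, 1, 2, 3}.

Yes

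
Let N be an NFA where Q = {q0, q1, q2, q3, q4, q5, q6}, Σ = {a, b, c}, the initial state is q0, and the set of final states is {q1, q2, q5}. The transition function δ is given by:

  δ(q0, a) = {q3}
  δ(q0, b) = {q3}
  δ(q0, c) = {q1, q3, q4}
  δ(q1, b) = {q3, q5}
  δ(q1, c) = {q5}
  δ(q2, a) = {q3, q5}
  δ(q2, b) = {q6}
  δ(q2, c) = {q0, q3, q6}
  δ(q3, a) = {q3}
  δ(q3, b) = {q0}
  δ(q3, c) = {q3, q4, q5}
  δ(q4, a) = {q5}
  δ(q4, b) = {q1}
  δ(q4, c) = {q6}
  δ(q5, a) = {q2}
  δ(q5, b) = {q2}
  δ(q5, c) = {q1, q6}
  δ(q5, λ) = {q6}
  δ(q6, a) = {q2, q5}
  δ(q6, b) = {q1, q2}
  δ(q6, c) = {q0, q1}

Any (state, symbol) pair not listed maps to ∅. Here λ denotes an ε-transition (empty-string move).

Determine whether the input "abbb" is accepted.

Start in {q0}.
Read 'a': {q0} → {q3}.
Read 'b': {q3} → {q0}.
Read 'b': {q0} → {q3}.
Read 'b': {q3} → {q0}.
The final set {q0} contains no accepting state.

No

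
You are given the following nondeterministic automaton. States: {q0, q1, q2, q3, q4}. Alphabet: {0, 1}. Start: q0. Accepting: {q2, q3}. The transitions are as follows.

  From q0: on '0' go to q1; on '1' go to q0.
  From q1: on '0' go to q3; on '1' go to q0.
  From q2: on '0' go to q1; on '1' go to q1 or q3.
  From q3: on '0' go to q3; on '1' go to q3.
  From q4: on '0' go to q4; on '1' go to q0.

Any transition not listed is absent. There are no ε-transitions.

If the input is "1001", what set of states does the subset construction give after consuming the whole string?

{q3}

Start in {q0}.
Read '1': q0→{q0}; now {q0}.
Read '0': q0→{q1}; now {q1}.
Read '0': q1→{q3}; now {q3}.
Read '1': q3→{q3}; now {q3}.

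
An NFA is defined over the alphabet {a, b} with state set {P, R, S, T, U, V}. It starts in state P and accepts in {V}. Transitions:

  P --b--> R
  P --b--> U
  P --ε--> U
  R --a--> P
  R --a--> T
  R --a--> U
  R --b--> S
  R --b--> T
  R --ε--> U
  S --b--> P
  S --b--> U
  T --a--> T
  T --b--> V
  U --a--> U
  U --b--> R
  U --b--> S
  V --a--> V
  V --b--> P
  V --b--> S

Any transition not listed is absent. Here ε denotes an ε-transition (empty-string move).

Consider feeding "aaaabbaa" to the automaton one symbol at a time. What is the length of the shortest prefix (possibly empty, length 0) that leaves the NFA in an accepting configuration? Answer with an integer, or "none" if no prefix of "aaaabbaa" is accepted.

Start: ε-closure({P}) = {P, U}.
Read 'a': {P, U} → {U}.
Read 'a': {U} → {U}.
Read 'a': {U} → {U}.
Read 'a': {U} → {U}.
Read 'b': {U} → {R, S, U}.
Read 'b': {R, S, U} → {P, R, S, T, U}.
Read 'a': {P, R, S, T, U} → {P, T, U}.
Read 'a': {P, T, U} → {T, U}.
No reachable set along the way intersects F.

none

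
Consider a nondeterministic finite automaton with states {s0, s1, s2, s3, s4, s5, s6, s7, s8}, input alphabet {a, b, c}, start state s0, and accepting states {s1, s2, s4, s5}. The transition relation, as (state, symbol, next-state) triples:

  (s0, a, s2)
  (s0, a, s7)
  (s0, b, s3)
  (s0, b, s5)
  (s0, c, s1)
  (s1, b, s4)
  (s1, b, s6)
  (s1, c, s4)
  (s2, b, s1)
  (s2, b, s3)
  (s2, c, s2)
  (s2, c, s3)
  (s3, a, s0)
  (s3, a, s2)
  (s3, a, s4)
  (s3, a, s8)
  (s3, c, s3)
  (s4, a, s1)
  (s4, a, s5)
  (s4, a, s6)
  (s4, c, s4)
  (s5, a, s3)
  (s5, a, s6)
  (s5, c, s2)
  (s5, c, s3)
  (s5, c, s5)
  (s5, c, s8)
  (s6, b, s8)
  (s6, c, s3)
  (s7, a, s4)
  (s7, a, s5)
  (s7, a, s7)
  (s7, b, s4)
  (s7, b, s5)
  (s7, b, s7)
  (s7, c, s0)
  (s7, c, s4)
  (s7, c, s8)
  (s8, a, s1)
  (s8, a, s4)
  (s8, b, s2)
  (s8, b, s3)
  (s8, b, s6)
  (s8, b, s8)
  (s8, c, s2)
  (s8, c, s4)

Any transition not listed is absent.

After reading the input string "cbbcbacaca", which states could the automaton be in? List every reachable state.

{s0, s1, s2, s3, s4, s5, s6, s8}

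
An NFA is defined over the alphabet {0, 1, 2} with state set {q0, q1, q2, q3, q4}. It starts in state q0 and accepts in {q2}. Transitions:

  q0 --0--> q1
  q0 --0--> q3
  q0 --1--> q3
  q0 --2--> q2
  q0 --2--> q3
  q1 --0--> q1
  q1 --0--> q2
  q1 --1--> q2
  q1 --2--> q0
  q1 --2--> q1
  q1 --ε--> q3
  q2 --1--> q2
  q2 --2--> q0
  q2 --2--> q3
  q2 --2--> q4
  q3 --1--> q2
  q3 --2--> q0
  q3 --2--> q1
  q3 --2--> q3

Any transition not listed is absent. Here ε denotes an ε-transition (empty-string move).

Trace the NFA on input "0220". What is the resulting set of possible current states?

{q1, q2, q3}

Start in {q0}.
Read '0': {q0} → {q1, q3}.
Read '2': {q1, q3} → {q0, q1, q3}.
Read '2': {q0, q1, q3} → {q0, q1, q2, q3}.
Read '0': {q0, q1, q2, q3} → {q1, q2, q3}.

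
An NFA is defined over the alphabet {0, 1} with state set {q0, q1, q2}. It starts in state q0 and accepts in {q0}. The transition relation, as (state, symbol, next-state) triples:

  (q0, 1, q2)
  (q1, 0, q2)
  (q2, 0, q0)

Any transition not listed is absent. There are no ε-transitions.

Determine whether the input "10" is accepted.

Yes

Start in {q0}.
Read '1': {q0} → {q2}.
Read '0': {q2} → {q0}.
The final set {q0} contains the accepting state q0.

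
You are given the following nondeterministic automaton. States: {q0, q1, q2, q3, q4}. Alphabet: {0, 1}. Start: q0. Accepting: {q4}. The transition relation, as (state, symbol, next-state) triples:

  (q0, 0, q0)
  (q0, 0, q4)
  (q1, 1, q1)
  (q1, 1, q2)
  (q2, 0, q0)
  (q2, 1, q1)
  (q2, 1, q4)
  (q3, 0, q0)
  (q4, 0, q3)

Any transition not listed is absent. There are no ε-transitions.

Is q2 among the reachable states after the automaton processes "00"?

No

Start in {q0}.
Read '0': {q0} → {q0, q4}.
Read '0': {q0, q4} → {q0, q3, q4}.
State q2 is not in {q0, q3, q4}.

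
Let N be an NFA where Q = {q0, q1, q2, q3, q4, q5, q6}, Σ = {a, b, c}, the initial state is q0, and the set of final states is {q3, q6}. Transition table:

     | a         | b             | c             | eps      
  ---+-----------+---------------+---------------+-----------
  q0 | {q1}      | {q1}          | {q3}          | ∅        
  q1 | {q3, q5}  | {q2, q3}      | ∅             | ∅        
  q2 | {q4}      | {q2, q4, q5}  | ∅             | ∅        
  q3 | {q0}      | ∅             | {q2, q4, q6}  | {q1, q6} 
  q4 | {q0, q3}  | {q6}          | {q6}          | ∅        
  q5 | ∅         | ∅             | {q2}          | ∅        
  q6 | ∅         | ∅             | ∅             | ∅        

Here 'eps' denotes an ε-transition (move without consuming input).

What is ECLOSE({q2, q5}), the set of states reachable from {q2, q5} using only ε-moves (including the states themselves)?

{q2, q5}

Begin with {q2, q5}.
No ε-moves leave this set, so the closure equals the set itself.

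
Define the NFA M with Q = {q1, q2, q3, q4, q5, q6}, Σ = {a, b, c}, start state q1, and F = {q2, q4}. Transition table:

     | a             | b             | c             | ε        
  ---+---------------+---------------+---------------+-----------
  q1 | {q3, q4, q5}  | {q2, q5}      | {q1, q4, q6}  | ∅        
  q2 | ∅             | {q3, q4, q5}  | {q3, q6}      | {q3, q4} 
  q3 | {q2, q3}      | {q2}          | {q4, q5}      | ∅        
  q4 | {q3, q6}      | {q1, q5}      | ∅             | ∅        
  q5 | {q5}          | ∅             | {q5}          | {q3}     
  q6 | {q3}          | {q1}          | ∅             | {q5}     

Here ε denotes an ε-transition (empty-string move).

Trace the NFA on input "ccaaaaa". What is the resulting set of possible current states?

Start in {q1}.
Read 'c': q1→{q1, q4, q6}; union {q1, q4, q6}; ε-closure = {q1, q3, q4, q5, q6}.
Read 'c': q1→{q1, q4, q6}, q3→{q4, q5}, q4→∅, q5→{q5}, q6→∅; union {q1, q4, q5, q6}; ε-closure = {q1, q3, q4, q5, q6}.
Read 'a': q1→{q3, q4, q5}, q3→{q2, q3}, q4→{q3, q6}, q5→{q5}, q6→{q3}; now {q2, q3, q4, q5, q6}.
Read 'a': q2→∅, q3→{q2, q3}, q4→{q3, q6}, q5→{q5}, q6→{q3}; union {q2, q3, q5, q6}; ε-closure = {q2, q3, q4, q5, q6}.
Read 'a': q2→∅, q3→{q2, q3}, q4→{q3, q6}, q5→{q5}, q6→{q3}; union {q2, q3, q5, q6}; ε-closure = {q2, q3, q4, q5, q6}.
Read 'a': q2→∅, q3→{q2, q3}, q4→{q3, q6}, q5→{q5}, q6→{q3}; union {q2, q3, q5, q6}; ε-closure = {q2, q3, q4, q5, q6}.
Read 'a': q2→∅, q3→{q2, q3}, q4→{q3, q6}, q5→{q5}, q6→{q3}; union {q2, q3, q5, q6}; ε-closure = {q2, q3, q4, q5, q6}.

{q2, q3, q4, q5, q6}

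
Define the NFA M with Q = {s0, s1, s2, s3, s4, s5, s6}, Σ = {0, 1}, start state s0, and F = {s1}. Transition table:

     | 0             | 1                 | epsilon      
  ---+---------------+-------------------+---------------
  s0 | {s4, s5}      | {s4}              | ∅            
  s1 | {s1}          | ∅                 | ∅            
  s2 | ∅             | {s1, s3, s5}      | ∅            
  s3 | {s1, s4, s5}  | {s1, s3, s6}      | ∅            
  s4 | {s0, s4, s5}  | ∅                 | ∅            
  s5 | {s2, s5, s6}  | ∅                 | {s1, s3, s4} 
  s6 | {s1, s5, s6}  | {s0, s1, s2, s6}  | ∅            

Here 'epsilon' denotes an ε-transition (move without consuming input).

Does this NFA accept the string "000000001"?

Yes

Start in {s0}.
Read '0': s0→{s4, s5}; union {s4, s5}; ε-closure = {s1, s3, s4, s5}.
Read '0': s1→{s1}, s3→{s1, s4, s5}, s4→{s0, s4, s5}, s5→{s2, s5, s6}; union {s0, s1, s2, s4, s5, s6}; ε-closure = {s0, s1, s2, s3, s4, s5, s6}.
Read '0': s0→{s4, s5}, s1→{s1}, s2→∅, s3→{s1, s4, s5}, s4→{s0, s4, s5}, s5→{s2, s5, s6}, s6→{s1, s5, s6}; union {s0, s1, s2, s4, s5, s6}; ε-closure = {s0, s1, s2, s3, s4, s5, s6}.
Read '0': s0→{s4, s5}, s1→{s1}, s2→∅, s3→{s1, s4, s5}, s4→{s0, s4, s5}, s5→{s2, s5, s6}, s6→{s1, s5, s6}; union {s0, s1, s2, s4, s5, s6}; ε-closure = {s0, s1, s2, s3, s4, s5, s6}.
Read '0': s0→{s4, s5}, s1→{s1}, s2→∅, s3→{s1, s4, s5}, s4→{s0, s4, s5}, s5→{s2, s5, s6}, s6→{s1, s5, s6}; union {s0, s1, s2, s4, s5, s6}; ε-closure = {s0, s1, s2, s3, s4, s5, s6}.
Read '0': s0→{s4, s5}, s1→{s1}, s2→∅, s3→{s1, s4, s5}, s4→{s0, s4, s5}, s5→{s2, s5, s6}, s6→{s1, s5, s6}; union {s0, s1, s2, s4, s5, s6}; ε-closure = {s0, s1, s2, s3, s4, s5, s6}.
Read '0': s0→{s4, s5}, s1→{s1}, s2→∅, s3→{s1, s4, s5}, s4→{s0, s4, s5}, s5→{s2, s5, s6}, s6→{s1, s5, s6}; union {s0, s1, s2, s4, s5, s6}; ε-closure = {s0, s1, s2, s3, s4, s5, s6}.
Read '0': s0→{s4, s5}, s1→{s1}, s2→∅, s3→{s1, s4, s5}, s4→{s0, s4, s5}, s5→{s2, s5, s6}, s6→{s1, s5, s6}; union {s0, s1, s2, s4, s5, s6}; ε-closure = {s0, s1, s2, s3, s4, s5, s6}.
Read '1': s0→{s4}, s1→∅, s2→{s1, s3, s5}, s3→{s1, s3, s6}, s4→∅, s5→∅, s6→{s0, s1, s2, s6}; now {s0, s1, s2, s3, s4, s5, s6}.
The final set {s0, s1, s2, s3, s4, s5, s6} contains the accepting state s1.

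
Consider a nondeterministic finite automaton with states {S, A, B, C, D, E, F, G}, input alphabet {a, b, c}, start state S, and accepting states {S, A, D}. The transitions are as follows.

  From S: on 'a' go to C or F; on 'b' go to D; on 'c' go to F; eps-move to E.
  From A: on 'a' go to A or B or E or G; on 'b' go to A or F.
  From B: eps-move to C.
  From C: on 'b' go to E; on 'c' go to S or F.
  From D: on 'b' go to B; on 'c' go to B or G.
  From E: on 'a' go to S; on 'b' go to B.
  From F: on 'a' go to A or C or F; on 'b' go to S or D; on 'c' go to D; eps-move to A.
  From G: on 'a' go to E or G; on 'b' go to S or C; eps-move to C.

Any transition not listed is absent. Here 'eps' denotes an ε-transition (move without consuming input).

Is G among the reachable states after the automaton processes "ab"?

Start: ε-closure({S}) = {S, E}.
Read 'a': {S, E} → {S, A, C, E, F}.
Read 'b': {S, A, C, E, F} → {S, A, B, C, D, E, F}.
State G is not in {S, A, B, C, D, E, F}.

No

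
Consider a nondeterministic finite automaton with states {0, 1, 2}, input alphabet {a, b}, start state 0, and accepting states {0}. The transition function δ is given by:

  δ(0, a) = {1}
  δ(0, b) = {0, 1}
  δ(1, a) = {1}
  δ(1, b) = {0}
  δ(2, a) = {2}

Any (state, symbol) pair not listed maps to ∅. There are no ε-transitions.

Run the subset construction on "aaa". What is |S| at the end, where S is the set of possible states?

1

Start in {0}.
Read 'a': 0→{1}; now {1}.
Read 'a': 1→{1}; now {1}.
Read 'a': 1→{1}; now {1}.
That set has 1 state.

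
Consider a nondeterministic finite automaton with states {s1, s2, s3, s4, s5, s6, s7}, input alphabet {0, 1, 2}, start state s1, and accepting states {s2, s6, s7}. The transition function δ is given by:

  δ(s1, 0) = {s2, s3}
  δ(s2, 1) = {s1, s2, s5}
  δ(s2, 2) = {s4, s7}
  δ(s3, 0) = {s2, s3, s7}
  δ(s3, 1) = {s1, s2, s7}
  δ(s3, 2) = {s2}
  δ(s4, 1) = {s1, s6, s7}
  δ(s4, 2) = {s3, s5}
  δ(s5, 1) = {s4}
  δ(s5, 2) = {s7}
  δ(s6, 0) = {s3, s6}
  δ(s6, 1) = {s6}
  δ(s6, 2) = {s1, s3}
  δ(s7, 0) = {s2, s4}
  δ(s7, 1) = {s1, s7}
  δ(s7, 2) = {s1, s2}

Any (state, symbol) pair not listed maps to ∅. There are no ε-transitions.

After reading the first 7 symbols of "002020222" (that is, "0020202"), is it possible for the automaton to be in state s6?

Start in {s1}.
Read '0': s1→{s2, s3}; now {s2, s3}.
Read '0': s2→∅, s3→{s2, s3, s7}; now {s2, s3, s7}.
Read '2': s2→{s4, s7}, s3→{s2}, s7→{s1, s2}; now {s1, s2, s4, s7}.
Read '0': s1→{s2, s3}, s2→∅, s4→∅, s7→{s2, s4}; now {s2, s3, s4}.
Read '2': s2→{s4, s7}, s3→{s2}, s4→{s3, s5}; now {s2, s3, s4, s5, s7}.
Read '0': s2→∅, s3→{s2, s3, s7}, s4→∅, s5→∅, s7→{s2, s4}; now {s2, s3, s4, s7}.
Read '2': s2→{s4, s7}, s3→{s2}, s4→{s3, s5}, s7→{s1, s2}; now {s1, s2, s3, s4, s5, s7}.
State s6 is not in {s1, s2, s3, s4, s5, s7}.

No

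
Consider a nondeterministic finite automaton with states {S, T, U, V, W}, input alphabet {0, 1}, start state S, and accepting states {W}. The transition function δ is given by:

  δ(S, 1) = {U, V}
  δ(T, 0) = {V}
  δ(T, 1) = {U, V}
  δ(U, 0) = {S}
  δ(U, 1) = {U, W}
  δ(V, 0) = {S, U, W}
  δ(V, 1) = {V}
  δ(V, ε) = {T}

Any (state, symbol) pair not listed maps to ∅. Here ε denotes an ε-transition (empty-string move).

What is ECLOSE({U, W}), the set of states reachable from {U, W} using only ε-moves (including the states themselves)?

Begin with {U, W}.
No ε-moves leave this set, so the closure equals the set itself.

{U, W}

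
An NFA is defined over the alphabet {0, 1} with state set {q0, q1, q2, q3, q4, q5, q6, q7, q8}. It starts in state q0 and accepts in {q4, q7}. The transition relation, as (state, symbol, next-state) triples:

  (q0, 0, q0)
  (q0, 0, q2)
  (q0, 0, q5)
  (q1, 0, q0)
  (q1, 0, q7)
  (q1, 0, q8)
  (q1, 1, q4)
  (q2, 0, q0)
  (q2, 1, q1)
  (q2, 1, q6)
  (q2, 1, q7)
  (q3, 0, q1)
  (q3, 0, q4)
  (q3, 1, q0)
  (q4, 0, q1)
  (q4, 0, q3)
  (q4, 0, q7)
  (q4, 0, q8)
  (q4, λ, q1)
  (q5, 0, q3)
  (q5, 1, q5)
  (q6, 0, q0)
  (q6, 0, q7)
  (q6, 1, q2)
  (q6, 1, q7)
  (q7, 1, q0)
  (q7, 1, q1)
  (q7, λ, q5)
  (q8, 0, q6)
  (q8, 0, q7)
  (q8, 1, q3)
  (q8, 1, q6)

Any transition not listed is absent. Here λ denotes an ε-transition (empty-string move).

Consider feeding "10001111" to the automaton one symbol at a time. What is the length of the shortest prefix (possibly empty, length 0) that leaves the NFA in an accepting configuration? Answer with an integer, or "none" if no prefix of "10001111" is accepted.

none

Start in {q0}.
Read '1': {q0} → ∅.
The set is empty and remains empty for the remaining 7 symbols.
No reachable set along the way intersects F.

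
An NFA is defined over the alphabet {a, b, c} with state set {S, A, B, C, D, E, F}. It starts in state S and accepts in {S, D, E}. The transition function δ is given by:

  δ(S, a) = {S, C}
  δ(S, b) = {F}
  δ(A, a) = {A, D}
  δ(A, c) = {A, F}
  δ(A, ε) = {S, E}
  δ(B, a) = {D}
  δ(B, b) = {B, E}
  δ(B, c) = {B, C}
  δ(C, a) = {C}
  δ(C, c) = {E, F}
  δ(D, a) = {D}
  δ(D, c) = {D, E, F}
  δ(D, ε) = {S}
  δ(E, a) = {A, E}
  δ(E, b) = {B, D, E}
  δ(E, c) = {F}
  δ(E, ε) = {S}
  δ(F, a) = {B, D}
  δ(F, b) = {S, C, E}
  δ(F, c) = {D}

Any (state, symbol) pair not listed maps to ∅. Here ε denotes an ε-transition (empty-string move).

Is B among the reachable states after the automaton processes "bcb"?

No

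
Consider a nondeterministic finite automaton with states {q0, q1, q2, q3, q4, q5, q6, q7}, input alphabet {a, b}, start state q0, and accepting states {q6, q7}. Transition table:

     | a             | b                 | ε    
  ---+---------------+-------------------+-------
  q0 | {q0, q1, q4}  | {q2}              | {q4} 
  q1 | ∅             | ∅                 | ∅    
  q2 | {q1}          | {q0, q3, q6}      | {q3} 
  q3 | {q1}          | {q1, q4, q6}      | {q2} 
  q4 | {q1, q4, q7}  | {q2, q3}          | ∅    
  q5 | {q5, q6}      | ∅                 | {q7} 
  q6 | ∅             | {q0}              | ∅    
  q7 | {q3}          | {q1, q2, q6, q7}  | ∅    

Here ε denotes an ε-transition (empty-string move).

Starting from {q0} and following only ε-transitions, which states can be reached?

Begin with {q0}.
ε-move q0 → q4; add q4.

{q0, q4}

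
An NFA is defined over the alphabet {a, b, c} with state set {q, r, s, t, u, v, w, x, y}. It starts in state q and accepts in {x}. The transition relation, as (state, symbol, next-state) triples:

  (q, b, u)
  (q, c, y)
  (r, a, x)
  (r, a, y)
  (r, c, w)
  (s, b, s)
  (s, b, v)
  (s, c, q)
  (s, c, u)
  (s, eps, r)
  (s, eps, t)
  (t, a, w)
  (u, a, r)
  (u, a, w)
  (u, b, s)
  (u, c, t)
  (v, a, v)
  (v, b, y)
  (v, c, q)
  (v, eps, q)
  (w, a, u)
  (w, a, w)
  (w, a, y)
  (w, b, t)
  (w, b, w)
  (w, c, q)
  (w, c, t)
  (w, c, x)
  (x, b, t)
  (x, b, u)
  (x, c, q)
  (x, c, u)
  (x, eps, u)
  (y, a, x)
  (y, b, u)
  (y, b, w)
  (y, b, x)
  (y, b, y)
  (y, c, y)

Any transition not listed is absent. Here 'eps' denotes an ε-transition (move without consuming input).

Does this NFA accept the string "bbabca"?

Yes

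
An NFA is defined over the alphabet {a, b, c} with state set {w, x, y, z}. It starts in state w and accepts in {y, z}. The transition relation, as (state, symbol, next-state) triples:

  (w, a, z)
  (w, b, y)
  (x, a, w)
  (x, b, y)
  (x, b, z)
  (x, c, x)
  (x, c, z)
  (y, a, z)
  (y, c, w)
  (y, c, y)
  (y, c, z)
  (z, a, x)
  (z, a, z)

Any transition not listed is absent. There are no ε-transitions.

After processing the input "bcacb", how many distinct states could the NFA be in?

2

Start in {w}.
Read 'b': w→{y}; now {y}.
Read 'c': y→{w, y, z}; now {w, y, z}.
Read 'a': w→{z}, y→{z}, z→{x, z}; now {x, z}.
Read 'c': x→{x, z}, z→∅; now {x, z}.
Read 'b': x→{y, z}, z→∅; now {y, z}.
That set has 2 states.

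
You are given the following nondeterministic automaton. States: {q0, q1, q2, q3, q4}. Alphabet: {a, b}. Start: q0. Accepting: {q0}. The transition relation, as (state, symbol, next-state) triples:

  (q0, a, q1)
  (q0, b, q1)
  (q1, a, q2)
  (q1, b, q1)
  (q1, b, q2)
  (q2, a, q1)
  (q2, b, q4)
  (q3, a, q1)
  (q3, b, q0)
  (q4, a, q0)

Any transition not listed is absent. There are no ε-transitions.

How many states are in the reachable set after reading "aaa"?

Start in {q0}.
Read 'a': q0→{q1}; now {q1}.
Read 'a': q1→{q2}; now {q2}.
Read 'a': q2→{q1}; now {q1}.
That set has 1 state.

1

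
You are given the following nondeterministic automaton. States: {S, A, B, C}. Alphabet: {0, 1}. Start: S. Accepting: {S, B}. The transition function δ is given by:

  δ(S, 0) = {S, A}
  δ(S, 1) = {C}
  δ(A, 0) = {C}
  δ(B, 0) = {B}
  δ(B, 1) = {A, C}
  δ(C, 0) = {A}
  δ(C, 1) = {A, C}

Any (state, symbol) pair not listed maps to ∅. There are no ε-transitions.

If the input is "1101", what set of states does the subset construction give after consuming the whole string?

{A, C}

Start in {S}.
Read '1': S→{C}; now {C}.
Read '1': C→{A, C}; now {A, C}.
Read '0': A→{C}, C→{A}; now {A, C}.
Read '1': A→∅, C→{A, C}; now {A, C}.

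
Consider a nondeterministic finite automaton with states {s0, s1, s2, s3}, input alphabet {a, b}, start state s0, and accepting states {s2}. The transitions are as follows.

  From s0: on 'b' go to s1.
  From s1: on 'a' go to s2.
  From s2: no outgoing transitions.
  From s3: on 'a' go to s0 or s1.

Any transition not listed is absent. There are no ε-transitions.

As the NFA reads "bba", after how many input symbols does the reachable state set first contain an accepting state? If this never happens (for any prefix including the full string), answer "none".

none

Start in {s0}.
Read 'b': {s0} → {s1}.
Read 'b': {s1} → ∅.
The set is empty and remains empty for the remaining 1 symbol.
No reachable set along the way intersects F.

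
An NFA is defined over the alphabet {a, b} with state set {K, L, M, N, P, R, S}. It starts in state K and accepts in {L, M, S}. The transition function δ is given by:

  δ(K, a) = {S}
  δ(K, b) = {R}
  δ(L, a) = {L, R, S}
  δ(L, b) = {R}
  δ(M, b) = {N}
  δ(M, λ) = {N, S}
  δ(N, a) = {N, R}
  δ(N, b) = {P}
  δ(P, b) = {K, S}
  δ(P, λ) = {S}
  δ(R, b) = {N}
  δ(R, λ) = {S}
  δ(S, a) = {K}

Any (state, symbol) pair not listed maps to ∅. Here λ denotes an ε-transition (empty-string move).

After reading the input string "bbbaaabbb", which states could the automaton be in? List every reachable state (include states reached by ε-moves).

{P, S}

Start in {K}.
Read 'b': K→{R}; union {R}; ε-closure = {R, S}.
Read 'b': R→{N}, S→∅; now {N}.
Read 'b': N→{P}; union {P}; ε-closure = {P, S}.
Read 'a': P→∅, S→{K}; now {K}.
Read 'a': K→{S}; now {S}.
Read 'a': S→{K}; now {K}.
Read 'b': K→{R}; union {R}; ε-closure = {R, S}.
Read 'b': R→{N}, S→∅; now {N}.
Read 'b': N→{P}; union {P}; ε-closure = {P, S}.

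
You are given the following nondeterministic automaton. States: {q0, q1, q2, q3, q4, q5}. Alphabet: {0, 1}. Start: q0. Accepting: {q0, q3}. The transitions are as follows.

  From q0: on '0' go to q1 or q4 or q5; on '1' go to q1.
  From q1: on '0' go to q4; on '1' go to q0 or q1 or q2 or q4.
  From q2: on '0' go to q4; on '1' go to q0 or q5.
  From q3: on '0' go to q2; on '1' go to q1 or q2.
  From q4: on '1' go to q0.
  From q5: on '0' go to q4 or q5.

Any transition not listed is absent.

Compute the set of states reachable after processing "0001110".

{q1, q4, q5}

Start in {q0}.
Read '0': {q0} → {q1, q4, q5}.
Read '0': {q1, q4, q5} → {q4, q5}.
Read '0': {q4, q5} → {q4, q5}.
Read '1': {q4, q5} → {q0}.
Read '1': {q0} → {q1}.
Read '1': {q1} → {q0, q1, q2, q4}.
Read '0': {q0, q1, q2, q4} → {q1, q4, q5}.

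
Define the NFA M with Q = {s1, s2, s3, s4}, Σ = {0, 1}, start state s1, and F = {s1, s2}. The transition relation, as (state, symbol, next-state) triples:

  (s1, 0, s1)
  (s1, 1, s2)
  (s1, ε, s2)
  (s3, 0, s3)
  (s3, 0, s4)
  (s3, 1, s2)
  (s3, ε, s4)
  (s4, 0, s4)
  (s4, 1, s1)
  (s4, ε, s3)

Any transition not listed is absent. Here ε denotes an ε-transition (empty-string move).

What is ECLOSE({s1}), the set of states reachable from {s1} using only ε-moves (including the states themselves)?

{s1, s2}

Begin with {s1}.
ε-move s1 → s2; add s2.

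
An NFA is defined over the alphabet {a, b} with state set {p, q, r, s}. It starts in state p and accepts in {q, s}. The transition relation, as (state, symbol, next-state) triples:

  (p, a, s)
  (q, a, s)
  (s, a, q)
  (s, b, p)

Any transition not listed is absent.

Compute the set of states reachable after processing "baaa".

∅

Start in {p}.
Read 'b': {p} → ∅.
The set is empty and remains empty for the remaining 3 symbols.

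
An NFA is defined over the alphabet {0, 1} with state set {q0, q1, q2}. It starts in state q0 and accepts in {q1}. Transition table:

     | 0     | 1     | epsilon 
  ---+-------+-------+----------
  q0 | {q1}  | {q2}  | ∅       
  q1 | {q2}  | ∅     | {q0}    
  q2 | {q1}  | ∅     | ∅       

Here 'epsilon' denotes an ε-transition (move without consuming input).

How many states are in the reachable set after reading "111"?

0

Start in {q0}.
Read '1': {q0} → {q2}.
Read '1': {q2} → ∅.
The set is empty and remains empty for the remaining 1 symbol.
That set has 0 states.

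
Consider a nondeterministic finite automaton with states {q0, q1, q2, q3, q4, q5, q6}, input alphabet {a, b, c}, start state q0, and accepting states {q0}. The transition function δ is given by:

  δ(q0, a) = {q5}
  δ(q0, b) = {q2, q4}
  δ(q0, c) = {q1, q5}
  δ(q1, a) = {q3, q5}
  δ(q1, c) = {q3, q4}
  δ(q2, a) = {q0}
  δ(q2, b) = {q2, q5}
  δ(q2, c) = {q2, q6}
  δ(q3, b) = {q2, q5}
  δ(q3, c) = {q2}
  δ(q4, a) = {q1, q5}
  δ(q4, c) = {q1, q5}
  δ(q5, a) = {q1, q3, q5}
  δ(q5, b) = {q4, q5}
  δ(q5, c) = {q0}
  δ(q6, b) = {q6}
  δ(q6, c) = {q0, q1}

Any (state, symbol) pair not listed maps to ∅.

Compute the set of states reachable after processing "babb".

{q2, q4, q5}

Start in {q0}.
Read 'b': q0→{q2, q4}; now {q2, q4}.
Read 'a': q2→{q0}, q4→{q1, q5}; now {q0, q1, q5}.
Read 'b': q0→{q2, q4}, q1→∅, q5→{q4, q5}; now {q2, q4, q5}.
Read 'b': q2→{q2, q5}, q4→∅, q5→{q4, q5}; now {q2, q4, q5}.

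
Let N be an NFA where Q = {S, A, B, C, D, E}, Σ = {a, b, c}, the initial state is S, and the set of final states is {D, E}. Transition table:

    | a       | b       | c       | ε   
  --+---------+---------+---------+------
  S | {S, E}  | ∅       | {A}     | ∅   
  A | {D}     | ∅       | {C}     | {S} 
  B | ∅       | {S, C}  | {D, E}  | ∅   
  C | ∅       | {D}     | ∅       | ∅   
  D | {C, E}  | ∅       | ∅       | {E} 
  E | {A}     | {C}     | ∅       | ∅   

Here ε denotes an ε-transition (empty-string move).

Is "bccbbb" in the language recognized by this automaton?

Start in {S}.
Read 'b': {S} → ∅.
The set is empty and remains empty for the remaining 5 symbols.
The final set ∅ contains no accepting state.

No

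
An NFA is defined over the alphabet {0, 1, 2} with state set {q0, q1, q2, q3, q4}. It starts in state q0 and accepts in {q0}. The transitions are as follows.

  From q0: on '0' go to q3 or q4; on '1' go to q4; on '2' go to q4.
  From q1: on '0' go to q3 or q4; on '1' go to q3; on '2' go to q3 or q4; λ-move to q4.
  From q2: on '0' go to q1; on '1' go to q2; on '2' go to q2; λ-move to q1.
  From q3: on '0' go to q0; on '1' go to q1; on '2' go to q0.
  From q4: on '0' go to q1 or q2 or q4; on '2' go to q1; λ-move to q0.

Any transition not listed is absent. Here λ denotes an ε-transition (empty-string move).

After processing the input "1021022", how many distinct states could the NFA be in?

Start in {q0}.
Read '1': q0→{q4}; union {q4}; ε-closure = {q0, q4}.
Read '0': q0→{q3, q4}, q4→{q1, q2, q4}; union {q1, q2, q3, q4}; ε-closure = {q0, q1, q2, q3, q4}.
Read '2': q0→{q4}, q1→{q3, q4}, q2→{q2}, q3→{q0}, q4→{q1}; now {q0, q1, q2, q3, q4}.
Read '1': q0→{q4}, q1→{q3}, q2→{q2}, q3→{q1}, q4→∅; union {q1, q2, q3, q4}; ε-closure = {q0, q1, q2, q3, q4}.
Read '0': q0→{q3, q4}, q1→{q3, q4}, q2→{q1}, q3→{q0}, q4→{q1, q2, q4}; now {q0, q1, q2, q3, q4}.
Read '2': q0→{q4}, q1→{q3, q4}, q2→{q2}, q3→{q0}, q4→{q1}; now {q0, q1, q2, q3, q4}.
Read '2': q0→{q4}, q1→{q3, q4}, q2→{q2}, q3→{q0}, q4→{q1}; now {q0, q1, q2, q3, q4}.
That set has 5 states.

5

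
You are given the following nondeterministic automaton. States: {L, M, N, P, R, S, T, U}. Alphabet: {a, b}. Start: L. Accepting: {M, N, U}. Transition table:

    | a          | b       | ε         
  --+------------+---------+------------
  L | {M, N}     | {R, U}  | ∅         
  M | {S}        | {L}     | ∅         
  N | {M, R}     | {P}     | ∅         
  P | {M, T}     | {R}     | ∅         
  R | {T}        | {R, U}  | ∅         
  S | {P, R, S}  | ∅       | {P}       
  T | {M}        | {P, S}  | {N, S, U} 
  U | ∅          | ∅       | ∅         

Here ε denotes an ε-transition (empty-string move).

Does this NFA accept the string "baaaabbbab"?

Start in {L}.
Read 'b': {L} → {R, U}.
Read 'a': {R, U} → {N, P, S, T, U}.
Read 'a': {N, P, S, T, U} → {M, N, P, R, S, T, U}.
Read 'a': {M, N, P, R, S, T, U} → {M, N, P, R, S, T, U}.
Read 'a': {M, N, P, R, S, T, U} → {M, N, P, R, S, T, U}.
Read 'b': {M, N, P, R, S, T, U} → {L, P, R, S, U}.
Read 'b': {L, P, R, S, U} → {R, U}.
Read 'b': {R, U} → {R, U}.
Read 'a': {R, U} → {N, P, S, T, U}.
Read 'b': {N, P, S, T, U} → {P, R, S}.
The final set {P, R, S} contains no accepting state.

No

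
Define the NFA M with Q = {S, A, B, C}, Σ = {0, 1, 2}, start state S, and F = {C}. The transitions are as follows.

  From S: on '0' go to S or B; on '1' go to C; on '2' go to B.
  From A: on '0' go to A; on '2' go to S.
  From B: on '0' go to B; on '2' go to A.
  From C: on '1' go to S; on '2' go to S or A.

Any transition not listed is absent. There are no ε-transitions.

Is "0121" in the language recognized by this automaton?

Start in {S}.
Read '0': S→{S, B}; now {S, B}.
Read '1': S→{C}, B→∅; now {C}.
Read '2': C→{S, A}; now {S, A}.
Read '1': S→{C}, A→∅; now {C}.
The final set {C} contains the accepting state C.

Yes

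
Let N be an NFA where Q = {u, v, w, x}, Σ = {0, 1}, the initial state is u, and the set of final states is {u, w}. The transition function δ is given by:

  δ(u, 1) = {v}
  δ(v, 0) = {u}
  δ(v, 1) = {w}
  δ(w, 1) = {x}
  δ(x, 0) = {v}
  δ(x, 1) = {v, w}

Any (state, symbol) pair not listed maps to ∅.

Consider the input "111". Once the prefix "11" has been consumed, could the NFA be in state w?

Yes

Start in {u}.
Read '1': u→{v}; now {v}.
Read '1': v→{w}; now {w}.
State w is in {w}.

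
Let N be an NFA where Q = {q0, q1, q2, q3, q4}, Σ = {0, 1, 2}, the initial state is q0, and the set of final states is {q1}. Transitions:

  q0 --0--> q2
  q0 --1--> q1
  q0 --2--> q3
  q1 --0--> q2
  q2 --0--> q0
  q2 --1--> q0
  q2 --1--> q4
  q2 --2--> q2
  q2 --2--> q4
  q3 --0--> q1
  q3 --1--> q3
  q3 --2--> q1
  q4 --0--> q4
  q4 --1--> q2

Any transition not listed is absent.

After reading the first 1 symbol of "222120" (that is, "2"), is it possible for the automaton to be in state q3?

Start in {q0}.
Read '2': {q0} → {q3}.
State q3 is in {q3}.

Yes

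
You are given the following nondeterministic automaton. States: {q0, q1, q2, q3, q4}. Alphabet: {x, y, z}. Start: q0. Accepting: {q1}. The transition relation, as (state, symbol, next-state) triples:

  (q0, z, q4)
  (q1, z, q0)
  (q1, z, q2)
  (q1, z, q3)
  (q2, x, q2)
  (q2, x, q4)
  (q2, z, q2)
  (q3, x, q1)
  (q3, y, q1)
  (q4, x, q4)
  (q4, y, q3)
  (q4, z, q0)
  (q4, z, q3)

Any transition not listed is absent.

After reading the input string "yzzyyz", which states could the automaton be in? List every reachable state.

∅

Start in {q0}.
Read 'y': {q0} → ∅.
The set is empty and remains empty for the remaining 5 symbols.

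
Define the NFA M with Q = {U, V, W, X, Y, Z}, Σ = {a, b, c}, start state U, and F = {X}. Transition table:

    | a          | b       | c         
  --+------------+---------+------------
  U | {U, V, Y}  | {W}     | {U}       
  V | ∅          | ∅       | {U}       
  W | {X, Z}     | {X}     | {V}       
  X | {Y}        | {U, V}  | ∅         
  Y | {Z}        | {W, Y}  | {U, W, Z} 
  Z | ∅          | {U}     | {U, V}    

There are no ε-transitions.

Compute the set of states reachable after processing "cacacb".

Start in {U}.
Read 'c': {U} → {U}.
Read 'a': {U} → {U, V, Y}.
Read 'c': {U, V, Y} → {U, W, Z}.
Read 'a': {U, W, Z} → {U, V, X, Y, Z}.
Read 'c': {U, V, X, Y, Z} → {U, V, W, Z}.
Read 'b': {U, V, W, Z} → {U, W, X}.

{U, W, X}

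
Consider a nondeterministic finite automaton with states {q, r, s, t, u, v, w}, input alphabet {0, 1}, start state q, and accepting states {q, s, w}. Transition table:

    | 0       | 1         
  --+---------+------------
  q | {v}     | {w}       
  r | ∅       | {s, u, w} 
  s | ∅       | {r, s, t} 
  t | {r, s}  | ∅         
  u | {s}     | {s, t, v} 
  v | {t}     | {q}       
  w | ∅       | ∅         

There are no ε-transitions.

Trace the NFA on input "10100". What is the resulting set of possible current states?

Start in {q}.
Read '1': q→{w}; now {w}.
Read '0': w→∅; now ∅.
The set is empty and remains empty for the remaining 3 symbols.

∅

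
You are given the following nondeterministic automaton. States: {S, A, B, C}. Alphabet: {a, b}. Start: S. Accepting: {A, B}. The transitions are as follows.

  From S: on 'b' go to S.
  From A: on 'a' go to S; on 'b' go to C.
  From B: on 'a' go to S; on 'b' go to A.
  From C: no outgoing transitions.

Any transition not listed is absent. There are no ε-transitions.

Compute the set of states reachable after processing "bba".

∅

Start in {S}.
Read 'b': {S} → {S}.
Read 'b': {S} → {S}.
Read 'a': {S} → ∅.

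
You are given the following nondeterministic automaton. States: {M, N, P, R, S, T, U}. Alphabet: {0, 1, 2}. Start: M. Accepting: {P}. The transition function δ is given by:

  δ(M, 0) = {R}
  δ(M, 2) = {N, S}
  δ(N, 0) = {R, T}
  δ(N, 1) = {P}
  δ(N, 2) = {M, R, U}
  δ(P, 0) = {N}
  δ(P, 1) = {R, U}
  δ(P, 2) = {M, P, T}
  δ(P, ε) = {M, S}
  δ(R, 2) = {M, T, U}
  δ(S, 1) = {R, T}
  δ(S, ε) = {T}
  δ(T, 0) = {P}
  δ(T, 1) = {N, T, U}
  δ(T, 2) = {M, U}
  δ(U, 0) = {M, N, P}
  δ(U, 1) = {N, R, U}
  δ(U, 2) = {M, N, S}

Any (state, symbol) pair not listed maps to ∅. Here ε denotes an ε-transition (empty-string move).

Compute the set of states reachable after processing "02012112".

{M, N, P, R, S, T, U}

Start in {M}.
Read '0': {M} → {R}.
Read '2': {R} → {M, T, U}.
Read '0': {M, T, U} → {M, N, P, R, S, T}.
Read '1': {M, N, P, R, S, T} → {M, N, P, R, S, T, U}.
Read '2': {M, N, P, R, S, T, U} → {M, N, P, R, S, T, U}.
Read '1': {M, N, P, R, S, T, U} → {M, N, P, R, S, T, U}.
Read '1': {M, N, P, R, S, T, U} → {M, N, P, R, S, T, U}.
Read '2': {M, N, P, R, S, T, U} → {M, N, P, R, S, T, U}.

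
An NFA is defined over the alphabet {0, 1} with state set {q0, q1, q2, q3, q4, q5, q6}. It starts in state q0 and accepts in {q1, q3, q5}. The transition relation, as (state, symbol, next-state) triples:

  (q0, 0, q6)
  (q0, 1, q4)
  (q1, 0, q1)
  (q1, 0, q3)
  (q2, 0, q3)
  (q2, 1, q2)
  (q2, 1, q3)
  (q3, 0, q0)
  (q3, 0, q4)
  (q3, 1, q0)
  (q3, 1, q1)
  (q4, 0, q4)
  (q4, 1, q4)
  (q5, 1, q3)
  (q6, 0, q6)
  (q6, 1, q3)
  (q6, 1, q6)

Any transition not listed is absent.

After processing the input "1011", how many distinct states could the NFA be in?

1

Start in {q0}.
Read '1': q0→{q4}; now {q4}.
Read '0': q4→{q4}; now {q4}.
Read '1': q4→{q4}; now {q4}.
Read '1': q4→{q4}; now {q4}.
That set has 1 state.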